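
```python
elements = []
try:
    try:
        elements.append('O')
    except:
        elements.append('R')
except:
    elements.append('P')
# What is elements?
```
['O']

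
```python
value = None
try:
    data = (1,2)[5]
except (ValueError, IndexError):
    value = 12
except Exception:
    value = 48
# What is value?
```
12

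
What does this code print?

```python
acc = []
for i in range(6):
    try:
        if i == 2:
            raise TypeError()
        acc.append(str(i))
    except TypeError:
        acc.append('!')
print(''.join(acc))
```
01!345

Exception on i=2 caught, loop continues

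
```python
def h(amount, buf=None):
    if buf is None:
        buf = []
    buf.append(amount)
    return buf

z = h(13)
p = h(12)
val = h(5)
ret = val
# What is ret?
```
[5]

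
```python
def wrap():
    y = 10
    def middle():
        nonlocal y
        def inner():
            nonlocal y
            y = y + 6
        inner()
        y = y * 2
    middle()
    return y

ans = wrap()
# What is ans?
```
32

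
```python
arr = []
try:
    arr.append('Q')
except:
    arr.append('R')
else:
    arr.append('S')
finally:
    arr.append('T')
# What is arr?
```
['Q', 'S', 'T']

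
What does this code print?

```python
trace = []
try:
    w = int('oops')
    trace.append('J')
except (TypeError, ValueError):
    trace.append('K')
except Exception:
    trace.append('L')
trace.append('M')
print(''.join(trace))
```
KM

ValueError matches tuple containing it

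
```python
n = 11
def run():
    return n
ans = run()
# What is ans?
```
11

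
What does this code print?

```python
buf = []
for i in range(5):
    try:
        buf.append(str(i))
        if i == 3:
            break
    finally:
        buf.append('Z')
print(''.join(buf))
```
0Z1Z2Z3Z

finally runs even when breaking out of loop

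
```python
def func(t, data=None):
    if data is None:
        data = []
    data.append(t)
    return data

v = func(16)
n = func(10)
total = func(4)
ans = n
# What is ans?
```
[10]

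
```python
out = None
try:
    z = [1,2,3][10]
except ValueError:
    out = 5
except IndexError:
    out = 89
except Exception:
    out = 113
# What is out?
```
89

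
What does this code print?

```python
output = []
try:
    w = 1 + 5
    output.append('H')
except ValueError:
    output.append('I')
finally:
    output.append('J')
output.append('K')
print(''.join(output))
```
HJK

finally runs after normal execution too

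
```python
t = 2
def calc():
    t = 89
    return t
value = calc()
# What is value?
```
89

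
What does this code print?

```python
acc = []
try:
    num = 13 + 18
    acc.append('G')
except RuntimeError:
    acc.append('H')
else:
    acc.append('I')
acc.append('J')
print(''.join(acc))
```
GIJ

else block runs when no exception occurs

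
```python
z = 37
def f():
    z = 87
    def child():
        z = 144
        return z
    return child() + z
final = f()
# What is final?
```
231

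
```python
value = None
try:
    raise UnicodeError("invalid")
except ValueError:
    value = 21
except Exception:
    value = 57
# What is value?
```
21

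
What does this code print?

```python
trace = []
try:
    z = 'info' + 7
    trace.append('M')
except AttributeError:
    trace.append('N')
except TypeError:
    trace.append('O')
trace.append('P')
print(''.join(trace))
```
OP

TypeError is caught by its specific handler, not AttributeError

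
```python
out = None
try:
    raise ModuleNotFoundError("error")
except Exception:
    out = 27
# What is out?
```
27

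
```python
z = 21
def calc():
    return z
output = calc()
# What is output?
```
21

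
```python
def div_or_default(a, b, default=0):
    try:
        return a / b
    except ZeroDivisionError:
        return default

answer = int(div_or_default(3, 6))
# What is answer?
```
0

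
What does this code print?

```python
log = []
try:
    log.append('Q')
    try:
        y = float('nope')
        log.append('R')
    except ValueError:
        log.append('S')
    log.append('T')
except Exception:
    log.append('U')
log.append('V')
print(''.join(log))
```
QSTV

Inner exception caught by inner handler, outer continues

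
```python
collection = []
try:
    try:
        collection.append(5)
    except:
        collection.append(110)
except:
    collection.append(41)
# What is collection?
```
[5]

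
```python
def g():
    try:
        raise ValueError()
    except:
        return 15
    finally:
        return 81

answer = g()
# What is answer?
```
81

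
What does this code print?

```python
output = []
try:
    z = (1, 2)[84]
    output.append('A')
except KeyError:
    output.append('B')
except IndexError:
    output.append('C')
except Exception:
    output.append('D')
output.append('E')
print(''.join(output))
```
CE

IndexError matches before generic Exception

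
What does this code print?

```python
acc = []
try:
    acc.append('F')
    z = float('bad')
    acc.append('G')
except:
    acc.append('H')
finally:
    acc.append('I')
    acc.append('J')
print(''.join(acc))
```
FHIJ

Code before exception runs, then except, then all of finally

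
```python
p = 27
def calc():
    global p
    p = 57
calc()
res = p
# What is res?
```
57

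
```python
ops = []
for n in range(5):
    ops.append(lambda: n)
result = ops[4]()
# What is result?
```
4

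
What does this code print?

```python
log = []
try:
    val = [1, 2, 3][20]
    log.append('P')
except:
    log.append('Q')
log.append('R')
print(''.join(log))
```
QR

Exception raised in try, caught by bare except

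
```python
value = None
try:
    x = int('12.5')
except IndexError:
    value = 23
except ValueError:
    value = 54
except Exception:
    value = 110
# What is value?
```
54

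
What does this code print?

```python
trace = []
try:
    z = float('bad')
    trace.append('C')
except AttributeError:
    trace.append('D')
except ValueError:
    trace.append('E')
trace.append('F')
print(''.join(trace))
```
EF

ValueError is caught by its specific handler, not AttributeError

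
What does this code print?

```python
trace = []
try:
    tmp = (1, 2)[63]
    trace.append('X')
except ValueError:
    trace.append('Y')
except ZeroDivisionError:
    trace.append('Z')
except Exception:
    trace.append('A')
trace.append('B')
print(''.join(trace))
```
AB

IndexError not specifically caught, falls to Exception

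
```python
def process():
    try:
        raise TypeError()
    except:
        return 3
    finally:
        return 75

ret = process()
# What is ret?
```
75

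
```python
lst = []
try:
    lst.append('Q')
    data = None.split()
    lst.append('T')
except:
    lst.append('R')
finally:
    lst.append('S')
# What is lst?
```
['Q', 'R', 'S']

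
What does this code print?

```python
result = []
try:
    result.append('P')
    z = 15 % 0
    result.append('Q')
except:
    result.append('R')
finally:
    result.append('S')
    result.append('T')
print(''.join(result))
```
PRST

Code before exception runs, then except, then all of finally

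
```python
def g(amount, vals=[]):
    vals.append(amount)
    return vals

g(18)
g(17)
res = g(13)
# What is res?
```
[18, 17, 13]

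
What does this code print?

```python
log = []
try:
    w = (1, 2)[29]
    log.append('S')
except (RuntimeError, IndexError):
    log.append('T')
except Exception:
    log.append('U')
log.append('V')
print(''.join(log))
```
TV

IndexError matches tuple containing it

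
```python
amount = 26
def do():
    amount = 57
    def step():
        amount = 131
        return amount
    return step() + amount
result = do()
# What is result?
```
188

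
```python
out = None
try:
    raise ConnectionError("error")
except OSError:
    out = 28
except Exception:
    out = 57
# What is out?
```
28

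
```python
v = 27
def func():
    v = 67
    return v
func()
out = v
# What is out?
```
27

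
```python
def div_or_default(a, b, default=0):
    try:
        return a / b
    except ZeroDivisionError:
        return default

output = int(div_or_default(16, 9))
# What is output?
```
1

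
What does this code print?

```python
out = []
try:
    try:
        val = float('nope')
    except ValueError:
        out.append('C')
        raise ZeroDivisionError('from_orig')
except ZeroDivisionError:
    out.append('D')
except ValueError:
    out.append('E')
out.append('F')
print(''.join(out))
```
CDF

ZeroDivisionError raised and caught, original ValueError not re-raised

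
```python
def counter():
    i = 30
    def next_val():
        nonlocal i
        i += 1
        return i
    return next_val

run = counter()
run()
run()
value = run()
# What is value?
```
33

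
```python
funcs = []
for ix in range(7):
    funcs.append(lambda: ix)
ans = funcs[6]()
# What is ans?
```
6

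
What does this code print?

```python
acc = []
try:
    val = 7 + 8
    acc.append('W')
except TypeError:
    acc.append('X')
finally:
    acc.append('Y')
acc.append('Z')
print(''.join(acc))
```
WYZ

finally runs after normal execution too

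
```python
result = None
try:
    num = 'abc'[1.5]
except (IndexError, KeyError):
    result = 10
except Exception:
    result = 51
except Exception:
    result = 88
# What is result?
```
51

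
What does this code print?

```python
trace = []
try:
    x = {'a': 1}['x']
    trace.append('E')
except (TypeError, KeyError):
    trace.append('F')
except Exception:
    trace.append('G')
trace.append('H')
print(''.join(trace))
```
FH

KeyError matches tuple containing it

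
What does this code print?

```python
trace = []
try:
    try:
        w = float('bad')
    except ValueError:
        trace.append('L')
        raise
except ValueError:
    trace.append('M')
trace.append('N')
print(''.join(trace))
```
LMN

raise without argument re-raises current exception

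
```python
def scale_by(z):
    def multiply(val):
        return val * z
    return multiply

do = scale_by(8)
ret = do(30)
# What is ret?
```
240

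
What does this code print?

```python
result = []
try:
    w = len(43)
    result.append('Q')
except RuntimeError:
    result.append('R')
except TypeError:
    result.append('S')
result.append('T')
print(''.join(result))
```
ST

TypeError is caught by its specific handler, not RuntimeError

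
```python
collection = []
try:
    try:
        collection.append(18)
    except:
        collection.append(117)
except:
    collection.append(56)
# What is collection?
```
[18]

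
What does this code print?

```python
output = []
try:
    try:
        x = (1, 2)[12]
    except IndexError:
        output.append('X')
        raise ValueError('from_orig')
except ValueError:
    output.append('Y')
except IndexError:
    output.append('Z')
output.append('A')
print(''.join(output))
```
XYA

ValueError raised and caught, original IndexError not re-raised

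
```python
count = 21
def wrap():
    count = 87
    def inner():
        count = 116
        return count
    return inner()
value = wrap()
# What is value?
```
116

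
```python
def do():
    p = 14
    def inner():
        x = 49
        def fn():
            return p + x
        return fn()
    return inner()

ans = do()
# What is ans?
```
63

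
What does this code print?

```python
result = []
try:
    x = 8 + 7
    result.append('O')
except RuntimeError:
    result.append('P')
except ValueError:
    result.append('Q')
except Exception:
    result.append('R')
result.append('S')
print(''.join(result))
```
OS

No exception, try block completes normally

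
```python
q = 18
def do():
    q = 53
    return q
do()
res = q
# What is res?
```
18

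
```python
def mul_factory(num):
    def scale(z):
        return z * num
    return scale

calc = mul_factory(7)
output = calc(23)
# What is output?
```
161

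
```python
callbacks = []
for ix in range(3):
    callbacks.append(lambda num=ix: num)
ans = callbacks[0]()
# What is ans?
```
0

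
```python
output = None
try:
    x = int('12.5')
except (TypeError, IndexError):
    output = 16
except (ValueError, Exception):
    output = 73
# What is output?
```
73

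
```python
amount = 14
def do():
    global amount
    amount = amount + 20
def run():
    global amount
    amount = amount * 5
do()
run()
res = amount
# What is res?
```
170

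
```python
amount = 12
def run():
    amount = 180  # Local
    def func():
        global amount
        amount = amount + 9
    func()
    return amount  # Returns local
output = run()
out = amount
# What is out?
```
21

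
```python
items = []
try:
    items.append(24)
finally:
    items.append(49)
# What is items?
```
[24, 49]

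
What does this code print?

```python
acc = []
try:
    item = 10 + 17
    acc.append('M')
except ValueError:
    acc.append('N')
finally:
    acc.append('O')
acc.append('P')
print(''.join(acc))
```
MOP

finally runs after normal execution too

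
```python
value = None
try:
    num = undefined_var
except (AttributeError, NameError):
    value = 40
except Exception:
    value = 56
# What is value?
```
40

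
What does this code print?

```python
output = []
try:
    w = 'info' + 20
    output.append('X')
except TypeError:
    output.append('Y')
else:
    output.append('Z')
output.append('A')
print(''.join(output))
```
YA

else block skipped when exception is caught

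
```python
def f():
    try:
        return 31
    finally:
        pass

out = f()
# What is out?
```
31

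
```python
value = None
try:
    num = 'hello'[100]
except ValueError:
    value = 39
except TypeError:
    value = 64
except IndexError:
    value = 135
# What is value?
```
135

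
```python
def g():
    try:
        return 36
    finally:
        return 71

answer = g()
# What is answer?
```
71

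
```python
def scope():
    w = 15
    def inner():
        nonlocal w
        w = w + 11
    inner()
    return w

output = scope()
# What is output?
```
26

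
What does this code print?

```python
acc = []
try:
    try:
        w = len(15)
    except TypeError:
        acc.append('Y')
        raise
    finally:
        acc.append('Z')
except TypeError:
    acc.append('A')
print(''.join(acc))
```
YZA

finally runs before re-raised exception propagates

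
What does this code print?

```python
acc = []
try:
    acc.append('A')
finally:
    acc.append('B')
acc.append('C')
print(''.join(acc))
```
ABC

try/finally without except, no exception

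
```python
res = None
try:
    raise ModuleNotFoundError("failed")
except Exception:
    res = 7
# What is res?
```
7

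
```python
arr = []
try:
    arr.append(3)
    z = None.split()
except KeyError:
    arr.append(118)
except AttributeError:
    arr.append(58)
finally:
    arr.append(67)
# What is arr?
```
[3, 58, 67]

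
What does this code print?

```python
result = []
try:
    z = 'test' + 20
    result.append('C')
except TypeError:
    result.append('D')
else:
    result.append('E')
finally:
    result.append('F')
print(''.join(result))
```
DF

Exception: except runs, else skipped, finally runs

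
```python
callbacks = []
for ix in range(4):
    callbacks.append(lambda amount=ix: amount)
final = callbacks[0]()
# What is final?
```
0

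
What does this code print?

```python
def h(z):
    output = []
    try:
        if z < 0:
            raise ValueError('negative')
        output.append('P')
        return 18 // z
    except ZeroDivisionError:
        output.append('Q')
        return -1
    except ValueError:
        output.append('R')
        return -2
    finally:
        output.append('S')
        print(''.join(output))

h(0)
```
PQS

z=0 causes ZeroDivisionError, caught, finally prints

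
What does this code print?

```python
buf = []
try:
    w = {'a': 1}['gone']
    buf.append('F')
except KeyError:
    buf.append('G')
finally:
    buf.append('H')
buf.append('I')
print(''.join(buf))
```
GHI

finally always runs, even after exception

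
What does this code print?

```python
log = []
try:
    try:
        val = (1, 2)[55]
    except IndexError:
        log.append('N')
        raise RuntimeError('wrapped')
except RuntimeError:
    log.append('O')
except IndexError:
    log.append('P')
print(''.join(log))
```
NO

New RuntimeError raised, caught by outer RuntimeError handler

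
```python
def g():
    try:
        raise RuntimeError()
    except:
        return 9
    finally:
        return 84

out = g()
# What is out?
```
84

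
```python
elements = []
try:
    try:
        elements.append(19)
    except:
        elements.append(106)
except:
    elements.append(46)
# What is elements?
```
[19]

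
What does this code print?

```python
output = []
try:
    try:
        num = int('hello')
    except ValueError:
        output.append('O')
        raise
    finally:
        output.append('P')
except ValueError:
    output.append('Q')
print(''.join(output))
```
OPQ

finally runs before re-raised exception propagates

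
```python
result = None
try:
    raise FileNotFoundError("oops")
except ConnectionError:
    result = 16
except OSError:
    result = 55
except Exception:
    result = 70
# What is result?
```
55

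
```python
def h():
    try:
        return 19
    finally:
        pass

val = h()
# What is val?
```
19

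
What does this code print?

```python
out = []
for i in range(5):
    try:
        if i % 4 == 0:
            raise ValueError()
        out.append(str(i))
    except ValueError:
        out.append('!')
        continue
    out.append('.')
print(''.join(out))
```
!1.2.3.!

continue in except skips rest of loop body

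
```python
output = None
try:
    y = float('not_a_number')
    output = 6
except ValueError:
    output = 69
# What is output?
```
69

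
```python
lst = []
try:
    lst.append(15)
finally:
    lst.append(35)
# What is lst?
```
[15, 35]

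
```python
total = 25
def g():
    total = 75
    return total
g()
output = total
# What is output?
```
25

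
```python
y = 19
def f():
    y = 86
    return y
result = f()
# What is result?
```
86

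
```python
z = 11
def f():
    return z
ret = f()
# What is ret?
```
11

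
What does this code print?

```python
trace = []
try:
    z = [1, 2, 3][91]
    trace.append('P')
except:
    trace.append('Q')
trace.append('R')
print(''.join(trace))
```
QR

Exception raised in try, caught by bare except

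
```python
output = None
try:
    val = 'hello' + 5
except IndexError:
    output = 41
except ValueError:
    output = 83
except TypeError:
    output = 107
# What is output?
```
107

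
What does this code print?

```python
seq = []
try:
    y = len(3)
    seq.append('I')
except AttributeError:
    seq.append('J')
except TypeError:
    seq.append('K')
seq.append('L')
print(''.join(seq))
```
KL

TypeError is caught by its specific handler, not AttributeError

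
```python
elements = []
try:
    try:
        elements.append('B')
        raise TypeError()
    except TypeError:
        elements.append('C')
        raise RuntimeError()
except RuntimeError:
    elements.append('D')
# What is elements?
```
['B', 'C', 'D']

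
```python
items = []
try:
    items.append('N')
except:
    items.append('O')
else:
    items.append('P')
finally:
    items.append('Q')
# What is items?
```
['N', 'P', 'Q']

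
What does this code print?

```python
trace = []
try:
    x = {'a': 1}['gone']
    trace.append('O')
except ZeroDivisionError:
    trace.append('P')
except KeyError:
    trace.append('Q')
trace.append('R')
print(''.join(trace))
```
QR

KeyError is caught by its specific handler, not ZeroDivisionError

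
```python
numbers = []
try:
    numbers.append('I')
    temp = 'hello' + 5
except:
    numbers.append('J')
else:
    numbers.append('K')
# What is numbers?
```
['I', 'J']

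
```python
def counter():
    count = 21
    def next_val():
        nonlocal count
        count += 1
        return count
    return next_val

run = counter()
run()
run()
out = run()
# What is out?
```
24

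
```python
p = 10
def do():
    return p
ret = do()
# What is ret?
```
10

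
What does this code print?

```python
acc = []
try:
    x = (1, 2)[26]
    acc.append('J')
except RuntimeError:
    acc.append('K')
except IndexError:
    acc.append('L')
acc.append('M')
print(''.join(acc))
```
LM

IndexError is caught by its specific handler, not RuntimeError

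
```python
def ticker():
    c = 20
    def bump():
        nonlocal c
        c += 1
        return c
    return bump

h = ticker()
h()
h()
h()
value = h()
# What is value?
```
24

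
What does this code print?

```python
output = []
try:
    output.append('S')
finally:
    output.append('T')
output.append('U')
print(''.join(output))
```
STU

try/finally without except, no exception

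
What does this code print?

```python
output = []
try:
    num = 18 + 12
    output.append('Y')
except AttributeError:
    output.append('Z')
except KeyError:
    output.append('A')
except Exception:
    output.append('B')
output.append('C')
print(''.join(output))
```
YC

No exception, try block completes normally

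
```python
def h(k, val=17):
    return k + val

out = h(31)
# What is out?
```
48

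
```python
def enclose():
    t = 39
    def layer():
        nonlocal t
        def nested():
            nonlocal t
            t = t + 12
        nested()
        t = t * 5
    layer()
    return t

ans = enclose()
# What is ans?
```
255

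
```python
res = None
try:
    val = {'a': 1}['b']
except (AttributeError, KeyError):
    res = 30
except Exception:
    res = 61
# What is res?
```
30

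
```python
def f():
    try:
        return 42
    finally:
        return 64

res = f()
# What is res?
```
64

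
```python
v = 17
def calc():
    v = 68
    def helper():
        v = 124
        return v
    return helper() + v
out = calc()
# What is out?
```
192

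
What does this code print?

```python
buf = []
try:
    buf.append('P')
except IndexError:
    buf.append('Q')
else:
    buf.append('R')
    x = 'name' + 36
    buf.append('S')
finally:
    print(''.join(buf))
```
PR

Try succeeds, else appends 'R', TypeError in else is uncaught, finally prints before exception propagates ('S' never appended)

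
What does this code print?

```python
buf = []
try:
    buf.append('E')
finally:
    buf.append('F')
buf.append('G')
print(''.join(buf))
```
EFG

try/finally without except, no exception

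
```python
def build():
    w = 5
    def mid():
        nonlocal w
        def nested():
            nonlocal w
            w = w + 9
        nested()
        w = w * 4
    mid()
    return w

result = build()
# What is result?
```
56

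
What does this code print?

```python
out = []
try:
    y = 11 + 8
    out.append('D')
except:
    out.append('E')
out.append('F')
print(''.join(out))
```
DF

No exception, try block completes normally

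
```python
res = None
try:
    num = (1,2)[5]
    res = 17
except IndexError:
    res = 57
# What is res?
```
57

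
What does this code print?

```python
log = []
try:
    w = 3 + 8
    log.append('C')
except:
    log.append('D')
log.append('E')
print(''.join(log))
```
CE

No exception, try block completes normally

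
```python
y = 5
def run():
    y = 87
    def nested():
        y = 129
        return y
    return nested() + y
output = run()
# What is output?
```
216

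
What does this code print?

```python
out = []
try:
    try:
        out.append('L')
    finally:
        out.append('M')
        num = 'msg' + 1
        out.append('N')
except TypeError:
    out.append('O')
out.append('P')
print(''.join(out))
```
LMOP

Exception in inner finally caught by outer except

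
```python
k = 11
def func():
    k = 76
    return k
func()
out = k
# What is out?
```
11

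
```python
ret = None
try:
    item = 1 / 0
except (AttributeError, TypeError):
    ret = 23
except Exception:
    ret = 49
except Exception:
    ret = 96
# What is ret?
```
49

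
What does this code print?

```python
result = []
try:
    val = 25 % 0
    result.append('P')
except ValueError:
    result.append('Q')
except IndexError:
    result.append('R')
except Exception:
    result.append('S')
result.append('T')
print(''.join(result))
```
ST

ZeroDivisionError not specifically caught, falls to Exception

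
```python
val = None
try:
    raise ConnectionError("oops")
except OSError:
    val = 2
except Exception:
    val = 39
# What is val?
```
2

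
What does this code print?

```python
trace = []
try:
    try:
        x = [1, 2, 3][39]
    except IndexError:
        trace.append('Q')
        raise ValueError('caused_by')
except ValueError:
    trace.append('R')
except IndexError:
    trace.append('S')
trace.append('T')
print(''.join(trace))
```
QRT

ValueError raised and caught, original IndexError not re-raised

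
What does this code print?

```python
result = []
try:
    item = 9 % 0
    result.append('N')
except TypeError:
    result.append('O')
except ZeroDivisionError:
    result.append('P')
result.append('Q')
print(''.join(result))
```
PQ

ZeroDivisionError is caught by its specific handler, not TypeError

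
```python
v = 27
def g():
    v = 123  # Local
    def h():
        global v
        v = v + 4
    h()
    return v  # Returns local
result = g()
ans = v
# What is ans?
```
31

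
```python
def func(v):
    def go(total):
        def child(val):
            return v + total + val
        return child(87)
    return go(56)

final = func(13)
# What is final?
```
156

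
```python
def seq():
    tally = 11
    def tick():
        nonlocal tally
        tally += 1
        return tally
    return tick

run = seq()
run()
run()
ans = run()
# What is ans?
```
14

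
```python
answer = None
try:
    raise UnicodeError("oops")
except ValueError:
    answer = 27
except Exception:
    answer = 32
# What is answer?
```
27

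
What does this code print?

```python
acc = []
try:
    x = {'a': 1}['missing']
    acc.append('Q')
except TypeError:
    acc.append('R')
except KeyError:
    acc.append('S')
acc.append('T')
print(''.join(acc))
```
ST

KeyError is caught by its specific handler, not TypeError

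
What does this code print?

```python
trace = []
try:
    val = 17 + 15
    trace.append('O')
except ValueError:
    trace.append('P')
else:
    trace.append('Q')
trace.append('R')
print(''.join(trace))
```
OQR

else block runs when no exception occurs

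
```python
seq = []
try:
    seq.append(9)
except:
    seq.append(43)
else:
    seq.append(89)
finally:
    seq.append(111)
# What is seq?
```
[9, 89, 111]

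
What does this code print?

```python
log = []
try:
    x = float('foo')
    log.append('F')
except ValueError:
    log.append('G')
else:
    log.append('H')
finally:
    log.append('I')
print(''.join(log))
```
GI

Exception: except runs, else skipped, finally runs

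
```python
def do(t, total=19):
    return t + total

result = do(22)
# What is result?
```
41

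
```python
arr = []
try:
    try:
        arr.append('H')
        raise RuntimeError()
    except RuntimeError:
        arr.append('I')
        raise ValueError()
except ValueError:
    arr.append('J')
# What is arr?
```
['H', 'I', 'J']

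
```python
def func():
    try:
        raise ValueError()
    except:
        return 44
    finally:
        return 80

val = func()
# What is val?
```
80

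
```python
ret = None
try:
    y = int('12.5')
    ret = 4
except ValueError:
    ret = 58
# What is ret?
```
58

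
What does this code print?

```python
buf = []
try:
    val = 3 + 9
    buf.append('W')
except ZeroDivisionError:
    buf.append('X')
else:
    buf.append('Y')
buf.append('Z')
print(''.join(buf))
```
WYZ

else block runs when no exception occurs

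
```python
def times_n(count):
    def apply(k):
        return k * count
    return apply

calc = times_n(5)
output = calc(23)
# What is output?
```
115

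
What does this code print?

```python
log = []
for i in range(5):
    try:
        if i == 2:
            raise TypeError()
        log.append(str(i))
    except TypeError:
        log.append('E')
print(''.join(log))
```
01E34

Exception on i=2 caught, loop continues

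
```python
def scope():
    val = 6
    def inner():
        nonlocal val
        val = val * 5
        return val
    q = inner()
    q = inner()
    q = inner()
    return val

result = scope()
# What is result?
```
750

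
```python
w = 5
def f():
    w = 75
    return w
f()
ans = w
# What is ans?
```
5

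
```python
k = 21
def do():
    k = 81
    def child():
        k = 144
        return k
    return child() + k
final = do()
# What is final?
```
225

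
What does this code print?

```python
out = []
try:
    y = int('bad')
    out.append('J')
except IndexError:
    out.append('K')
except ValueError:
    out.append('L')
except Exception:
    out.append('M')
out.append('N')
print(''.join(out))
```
LN

ValueError matches before generic Exception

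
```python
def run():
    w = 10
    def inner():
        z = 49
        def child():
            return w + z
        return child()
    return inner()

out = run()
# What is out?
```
59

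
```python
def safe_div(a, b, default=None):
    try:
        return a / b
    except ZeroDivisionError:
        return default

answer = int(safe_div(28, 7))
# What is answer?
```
4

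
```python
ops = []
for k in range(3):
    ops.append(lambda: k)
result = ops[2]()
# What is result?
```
2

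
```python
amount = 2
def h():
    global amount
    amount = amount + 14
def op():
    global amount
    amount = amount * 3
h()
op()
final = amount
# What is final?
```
48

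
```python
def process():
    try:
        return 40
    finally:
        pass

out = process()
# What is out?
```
40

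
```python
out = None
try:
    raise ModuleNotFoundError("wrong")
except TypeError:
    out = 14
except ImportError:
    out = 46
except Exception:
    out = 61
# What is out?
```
46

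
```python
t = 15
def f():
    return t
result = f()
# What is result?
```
15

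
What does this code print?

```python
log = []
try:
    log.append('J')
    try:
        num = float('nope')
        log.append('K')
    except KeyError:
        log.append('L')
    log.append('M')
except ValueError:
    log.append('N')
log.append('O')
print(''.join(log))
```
JNO

Inner handler doesn't match, propagates to outer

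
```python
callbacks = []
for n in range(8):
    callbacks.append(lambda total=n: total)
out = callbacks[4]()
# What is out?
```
4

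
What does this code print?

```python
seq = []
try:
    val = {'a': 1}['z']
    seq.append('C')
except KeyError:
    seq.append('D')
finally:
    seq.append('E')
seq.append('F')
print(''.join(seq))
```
DEF

finally always runs, even after exception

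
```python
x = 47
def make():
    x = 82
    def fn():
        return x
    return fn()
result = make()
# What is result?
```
82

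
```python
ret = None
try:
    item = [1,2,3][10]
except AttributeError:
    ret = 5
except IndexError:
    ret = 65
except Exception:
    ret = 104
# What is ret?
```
65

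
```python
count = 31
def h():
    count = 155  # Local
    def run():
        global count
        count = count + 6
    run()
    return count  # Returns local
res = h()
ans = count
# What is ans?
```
37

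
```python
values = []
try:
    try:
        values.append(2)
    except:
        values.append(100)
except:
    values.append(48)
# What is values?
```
[2]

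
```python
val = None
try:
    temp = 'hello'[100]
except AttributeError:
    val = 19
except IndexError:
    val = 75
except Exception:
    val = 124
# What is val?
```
75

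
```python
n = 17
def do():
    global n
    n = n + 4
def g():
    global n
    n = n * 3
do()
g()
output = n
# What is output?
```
63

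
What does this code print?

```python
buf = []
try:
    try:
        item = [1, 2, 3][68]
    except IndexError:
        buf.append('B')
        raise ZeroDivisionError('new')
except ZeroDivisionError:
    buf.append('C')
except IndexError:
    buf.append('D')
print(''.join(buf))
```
BC

New ZeroDivisionError raised, caught by outer ZeroDivisionError handler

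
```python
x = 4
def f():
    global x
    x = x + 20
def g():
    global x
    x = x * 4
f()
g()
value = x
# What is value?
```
96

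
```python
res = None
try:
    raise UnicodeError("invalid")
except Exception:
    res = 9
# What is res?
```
9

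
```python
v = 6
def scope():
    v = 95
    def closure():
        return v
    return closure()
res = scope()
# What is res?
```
95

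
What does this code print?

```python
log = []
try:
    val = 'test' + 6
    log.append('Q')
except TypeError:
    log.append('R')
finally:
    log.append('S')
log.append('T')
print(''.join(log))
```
RST

finally always runs, even after exception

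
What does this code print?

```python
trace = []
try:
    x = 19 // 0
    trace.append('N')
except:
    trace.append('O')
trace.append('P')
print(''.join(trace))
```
OP

Exception raised in try, caught by bare except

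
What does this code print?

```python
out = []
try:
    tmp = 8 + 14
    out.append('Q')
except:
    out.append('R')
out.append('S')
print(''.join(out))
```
QS

No exception, try block completes normally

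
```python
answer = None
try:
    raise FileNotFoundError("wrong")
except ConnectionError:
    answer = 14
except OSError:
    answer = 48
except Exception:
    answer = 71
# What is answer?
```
48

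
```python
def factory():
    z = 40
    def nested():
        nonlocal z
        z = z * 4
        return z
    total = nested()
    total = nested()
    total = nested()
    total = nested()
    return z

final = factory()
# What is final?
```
10240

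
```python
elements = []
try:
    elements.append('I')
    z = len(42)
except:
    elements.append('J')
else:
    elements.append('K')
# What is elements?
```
['I', 'J']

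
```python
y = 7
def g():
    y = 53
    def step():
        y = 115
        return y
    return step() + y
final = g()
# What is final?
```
168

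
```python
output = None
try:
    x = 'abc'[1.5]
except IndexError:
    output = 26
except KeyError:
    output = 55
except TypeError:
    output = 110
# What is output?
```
110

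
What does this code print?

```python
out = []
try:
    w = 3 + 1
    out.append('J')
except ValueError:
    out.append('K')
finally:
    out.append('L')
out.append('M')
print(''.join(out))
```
JLM

finally runs after normal execution too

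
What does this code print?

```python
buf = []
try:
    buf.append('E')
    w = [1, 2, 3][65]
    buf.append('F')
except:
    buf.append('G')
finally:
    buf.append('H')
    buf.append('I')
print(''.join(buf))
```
EGHI

Code before exception runs, then except, then all of finally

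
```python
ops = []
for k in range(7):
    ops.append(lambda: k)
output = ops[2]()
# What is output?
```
6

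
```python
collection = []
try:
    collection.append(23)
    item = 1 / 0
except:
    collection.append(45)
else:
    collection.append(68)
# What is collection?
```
[23, 45]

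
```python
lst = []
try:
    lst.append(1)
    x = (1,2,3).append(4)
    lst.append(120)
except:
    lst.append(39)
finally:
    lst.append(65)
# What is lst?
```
[1, 39, 65]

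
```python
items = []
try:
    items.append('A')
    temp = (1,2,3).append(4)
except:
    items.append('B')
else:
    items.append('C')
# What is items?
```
['A', 'B']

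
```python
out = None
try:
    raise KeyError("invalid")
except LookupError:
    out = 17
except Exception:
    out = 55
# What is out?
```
17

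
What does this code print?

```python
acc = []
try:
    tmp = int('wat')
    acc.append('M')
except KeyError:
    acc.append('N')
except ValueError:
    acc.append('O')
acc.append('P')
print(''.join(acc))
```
OP

ValueError is caught by its specific handler, not KeyError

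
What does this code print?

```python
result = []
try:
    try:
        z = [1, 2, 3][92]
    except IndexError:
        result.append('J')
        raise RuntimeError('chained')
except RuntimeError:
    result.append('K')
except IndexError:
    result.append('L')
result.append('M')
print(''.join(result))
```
JKM

RuntimeError raised and caught, original IndexError not re-raised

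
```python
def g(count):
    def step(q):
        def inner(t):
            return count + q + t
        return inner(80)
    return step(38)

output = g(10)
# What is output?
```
128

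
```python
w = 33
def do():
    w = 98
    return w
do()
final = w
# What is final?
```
33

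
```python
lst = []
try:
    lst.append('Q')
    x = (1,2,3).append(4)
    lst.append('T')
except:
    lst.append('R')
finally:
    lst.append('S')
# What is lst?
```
['Q', 'R', 'S']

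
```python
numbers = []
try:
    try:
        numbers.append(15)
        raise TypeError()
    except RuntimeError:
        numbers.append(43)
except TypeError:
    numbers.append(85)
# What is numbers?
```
[15, 85]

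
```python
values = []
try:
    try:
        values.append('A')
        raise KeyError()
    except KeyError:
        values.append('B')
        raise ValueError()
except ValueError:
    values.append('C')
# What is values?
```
['A', 'B', 'C']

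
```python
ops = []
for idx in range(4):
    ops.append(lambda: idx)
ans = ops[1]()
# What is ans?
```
3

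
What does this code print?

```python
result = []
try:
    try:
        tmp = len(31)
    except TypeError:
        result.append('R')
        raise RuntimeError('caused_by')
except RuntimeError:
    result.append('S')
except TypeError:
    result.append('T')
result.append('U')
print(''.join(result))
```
RSU

RuntimeError raised and caught, original TypeError not re-raised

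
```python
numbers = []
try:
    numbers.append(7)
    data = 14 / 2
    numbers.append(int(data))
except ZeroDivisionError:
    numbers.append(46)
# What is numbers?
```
[7, 7]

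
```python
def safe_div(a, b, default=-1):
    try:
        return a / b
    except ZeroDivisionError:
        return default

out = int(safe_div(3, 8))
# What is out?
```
0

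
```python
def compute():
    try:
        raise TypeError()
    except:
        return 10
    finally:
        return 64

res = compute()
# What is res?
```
64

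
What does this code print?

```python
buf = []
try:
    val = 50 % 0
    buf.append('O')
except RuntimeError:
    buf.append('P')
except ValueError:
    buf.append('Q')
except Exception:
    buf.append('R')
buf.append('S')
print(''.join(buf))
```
RS

ZeroDivisionError not specifically caught, falls to Exception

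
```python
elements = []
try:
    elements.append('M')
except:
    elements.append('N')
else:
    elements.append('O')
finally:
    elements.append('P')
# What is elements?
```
['M', 'O', 'P']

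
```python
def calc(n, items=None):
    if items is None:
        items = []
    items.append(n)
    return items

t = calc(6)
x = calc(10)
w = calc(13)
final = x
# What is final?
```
[10]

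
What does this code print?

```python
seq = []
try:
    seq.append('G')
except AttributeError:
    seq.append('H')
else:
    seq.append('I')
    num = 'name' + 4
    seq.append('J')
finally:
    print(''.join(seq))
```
GI

Try succeeds, else appends 'I', TypeError in else is uncaught, finally prints before exception propagates ('J' never appended)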